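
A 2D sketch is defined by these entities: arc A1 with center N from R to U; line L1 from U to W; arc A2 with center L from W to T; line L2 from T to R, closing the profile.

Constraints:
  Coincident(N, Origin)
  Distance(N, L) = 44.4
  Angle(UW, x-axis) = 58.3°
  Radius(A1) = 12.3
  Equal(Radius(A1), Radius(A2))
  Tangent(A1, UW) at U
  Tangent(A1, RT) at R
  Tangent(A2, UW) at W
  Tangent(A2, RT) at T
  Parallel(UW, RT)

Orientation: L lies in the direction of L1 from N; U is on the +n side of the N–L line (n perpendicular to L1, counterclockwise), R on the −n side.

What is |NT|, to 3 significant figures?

46.1

The slot axis is L1's direction at 58.3°, so u = (cos 58.3°, sin 58.3°) = (0.525, 0.851) and n = (−sin 58.3°, cos 58.3°) = (-0.851, 0.525). N is at the origin and L lies 44.4 along u from N, so L = 44.4·u = (23.3, 37.8). Tangency of A1 to both parallel lines with radius 12.3 puts U and R at N ± 12.3·n: U = (-10.5, 6.46), R = (10.5, -6.46). Equal radii place W and T the same way about L: W = L + 12.3·n = (12.9, 44.2), T = L − 12.3·n = (33.8, 31.3). Then |NT| = |T − N| = 46.1.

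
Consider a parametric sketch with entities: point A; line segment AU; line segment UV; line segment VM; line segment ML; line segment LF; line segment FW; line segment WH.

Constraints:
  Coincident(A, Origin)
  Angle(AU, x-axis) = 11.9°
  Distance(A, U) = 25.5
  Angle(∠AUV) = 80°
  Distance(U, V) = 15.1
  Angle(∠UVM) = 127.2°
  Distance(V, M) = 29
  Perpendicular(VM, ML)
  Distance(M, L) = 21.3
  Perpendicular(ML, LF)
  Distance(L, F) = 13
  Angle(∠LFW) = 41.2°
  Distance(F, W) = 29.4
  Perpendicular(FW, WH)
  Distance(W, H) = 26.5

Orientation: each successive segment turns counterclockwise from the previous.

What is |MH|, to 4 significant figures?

34.42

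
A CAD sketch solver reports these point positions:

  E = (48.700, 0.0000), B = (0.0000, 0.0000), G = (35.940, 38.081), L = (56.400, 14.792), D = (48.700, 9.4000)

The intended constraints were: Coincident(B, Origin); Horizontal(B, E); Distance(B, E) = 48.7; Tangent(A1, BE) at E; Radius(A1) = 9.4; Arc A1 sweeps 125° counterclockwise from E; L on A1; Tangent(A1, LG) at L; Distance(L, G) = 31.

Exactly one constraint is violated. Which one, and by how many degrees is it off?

Tangent(A1, LG) at L — off by 6.30°.

B = (0.00, 0.00) ✓; B.y = 0.00, E.y = 0.00 ✓; |BE| = 48.70 ✓; ∠(DE, EB) = 90.00° ✓; |DE| = 9.400 ✓; bearing(D→L) − bearing(D→E) = 125.0° ✓; |DL| = 9.400 ✓; ∠(DL, LG) = 83.70° ✗; |LG| = 31.00 ✓.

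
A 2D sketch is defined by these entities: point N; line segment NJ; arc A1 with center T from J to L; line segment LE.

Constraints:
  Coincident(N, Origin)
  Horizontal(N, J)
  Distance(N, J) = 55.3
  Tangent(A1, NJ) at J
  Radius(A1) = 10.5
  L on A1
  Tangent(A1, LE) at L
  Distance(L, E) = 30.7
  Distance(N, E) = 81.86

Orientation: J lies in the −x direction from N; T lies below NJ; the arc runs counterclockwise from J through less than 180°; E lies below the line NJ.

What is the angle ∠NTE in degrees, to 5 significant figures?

132.76°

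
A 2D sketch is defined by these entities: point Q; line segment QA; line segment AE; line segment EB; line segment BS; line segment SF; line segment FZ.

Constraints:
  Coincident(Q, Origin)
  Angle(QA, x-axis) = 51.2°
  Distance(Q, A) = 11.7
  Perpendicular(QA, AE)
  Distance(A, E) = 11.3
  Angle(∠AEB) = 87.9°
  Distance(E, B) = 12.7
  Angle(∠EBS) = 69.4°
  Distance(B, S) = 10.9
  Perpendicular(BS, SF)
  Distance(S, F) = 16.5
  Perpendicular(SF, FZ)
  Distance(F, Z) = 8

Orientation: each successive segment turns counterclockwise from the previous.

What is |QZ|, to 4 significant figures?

21.13

The perpendicularity gives SF at right angles to BS, so SF runs at 73.90°; with |SF| = 16.5, F = (5.983, 18.85). The perpendicularity gives FZ at right angles to SF, so FZ runs at 163.9°; with |FZ| = 8.0, Z = (-1.703, 21.06). Then |QZ| = |Z − Q| = 21.13.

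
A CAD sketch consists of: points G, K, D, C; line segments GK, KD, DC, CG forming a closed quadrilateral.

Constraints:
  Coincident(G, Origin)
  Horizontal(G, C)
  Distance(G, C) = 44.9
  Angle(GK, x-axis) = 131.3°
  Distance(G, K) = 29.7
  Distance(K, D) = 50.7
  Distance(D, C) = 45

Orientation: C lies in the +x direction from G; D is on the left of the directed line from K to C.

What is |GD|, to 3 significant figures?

49.7

Checks: |GC| = 44.90 ✓; |GK| = 29.70 ✓; |KD| = 50.70 ✓; |DC| = 45.00 ✓.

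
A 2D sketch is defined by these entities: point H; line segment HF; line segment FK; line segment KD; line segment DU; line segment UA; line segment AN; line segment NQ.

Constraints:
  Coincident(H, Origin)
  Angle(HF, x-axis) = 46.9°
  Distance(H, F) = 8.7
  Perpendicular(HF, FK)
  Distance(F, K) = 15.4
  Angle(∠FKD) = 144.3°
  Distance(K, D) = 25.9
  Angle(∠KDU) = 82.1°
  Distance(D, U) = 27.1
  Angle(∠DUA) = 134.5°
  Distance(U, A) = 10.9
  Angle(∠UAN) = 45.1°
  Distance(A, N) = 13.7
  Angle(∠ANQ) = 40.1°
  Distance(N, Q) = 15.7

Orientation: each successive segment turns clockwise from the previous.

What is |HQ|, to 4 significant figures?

35.48

H is at the origin; HF runs at 46.9° with length 8.7, so F = (5.944, 6.352). HF ⟂ FK, so FK runs at -43.10°; with |FK| = 15.4, K = (17.19, -4.170). ∠FKD = 144.3° gives KD at -78.80° from the x-axis; with |KD| = 25.9, D = (22.22, -29.58). ∠KDU = 82.1° gives DU at -176.7° from the x-axis; with |DU| = 27.1, U = (-4.835, -31.14). ∠DUA = 134.5° gives UA at 137.8° from the x-axis; with |UA| = 10.9, A = (-12.91, -23.81). ∠UAN = 45.1° gives AN at 2.900° from the x-axis; with |AN| = 13.7, N = (0.7723, -23.12). ∠ANQ = 40.1° gives NQ at -137.0° from the x-axis; with |NQ| = 15.7, Q = (-10.71, -33.83). Then |HQ| = |Q − H| = 35.48.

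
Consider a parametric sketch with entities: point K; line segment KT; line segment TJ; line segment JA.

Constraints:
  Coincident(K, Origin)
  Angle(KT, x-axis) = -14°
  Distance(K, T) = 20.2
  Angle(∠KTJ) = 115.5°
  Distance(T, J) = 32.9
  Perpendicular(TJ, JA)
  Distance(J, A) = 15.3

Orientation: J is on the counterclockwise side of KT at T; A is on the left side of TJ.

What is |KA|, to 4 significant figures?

41.70

K is at the origin; KT runs at -14.0° with length 20.2, so T = 20.2·(cos -14.0°, sin -14.0°) = (19.60, -4.887). ∠KTJ = 115.5°, so TJ runs at -14.0° + (180° − 115.5°) = 50.50° from the x-axis; with |TJ| = 32.9, J = T + 32.9·(cos 50.50°, sin 50.50°) = (40.53, 20.50). TJ is perpendicular to JA; with |JA| = 15.3 on the left of TJ, A = J + 15.3·(-0.7716, 0.6361) = (28.72, 30.23). Then |KA| = |A − K| = 41.70.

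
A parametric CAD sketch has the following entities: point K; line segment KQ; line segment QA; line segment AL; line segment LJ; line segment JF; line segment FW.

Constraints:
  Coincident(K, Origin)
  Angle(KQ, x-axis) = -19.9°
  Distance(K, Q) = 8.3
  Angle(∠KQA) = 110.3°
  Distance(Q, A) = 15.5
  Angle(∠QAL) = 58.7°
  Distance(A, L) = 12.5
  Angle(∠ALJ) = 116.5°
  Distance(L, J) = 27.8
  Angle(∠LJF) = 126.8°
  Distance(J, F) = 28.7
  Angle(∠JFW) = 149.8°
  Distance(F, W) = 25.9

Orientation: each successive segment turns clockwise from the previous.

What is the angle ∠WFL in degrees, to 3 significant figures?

124°

∠LJF = 126.8° gives JF at 32.4° from the x-axis; with |JF| = 28.7, F = (23.6, 31.2). ∠JFW = 149.8° gives FW at 2.20° from the x-axis; with |FW| = 25.9, W = (49.4, 32.2). Then cos ∠WFL = FW·FL / (|FW||FL|), giving 124°.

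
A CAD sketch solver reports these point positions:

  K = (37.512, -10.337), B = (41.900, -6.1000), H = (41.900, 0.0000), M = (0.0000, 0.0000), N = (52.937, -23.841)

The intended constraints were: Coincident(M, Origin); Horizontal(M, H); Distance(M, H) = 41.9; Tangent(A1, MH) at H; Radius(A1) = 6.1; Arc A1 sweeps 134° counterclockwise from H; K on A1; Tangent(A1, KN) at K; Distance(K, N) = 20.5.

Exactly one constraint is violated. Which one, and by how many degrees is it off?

Tangent(A1, KN) at K — off by 4.80°.

M = (0.00, 0.00) ✓; M.y = 0.00, H.y = 0.00 ✓; |MH| = 41.90 ✓; ∠(BH, HM) = 90.00° ✓; |BH| = 6.100 ✓; bearing(B→K) − bearing(B→H) = 134.0° ✓; |BK| = 6.100 ✓; ∠(BK, KN) = 85.20° ✗; |KN| = 20.50 ✓.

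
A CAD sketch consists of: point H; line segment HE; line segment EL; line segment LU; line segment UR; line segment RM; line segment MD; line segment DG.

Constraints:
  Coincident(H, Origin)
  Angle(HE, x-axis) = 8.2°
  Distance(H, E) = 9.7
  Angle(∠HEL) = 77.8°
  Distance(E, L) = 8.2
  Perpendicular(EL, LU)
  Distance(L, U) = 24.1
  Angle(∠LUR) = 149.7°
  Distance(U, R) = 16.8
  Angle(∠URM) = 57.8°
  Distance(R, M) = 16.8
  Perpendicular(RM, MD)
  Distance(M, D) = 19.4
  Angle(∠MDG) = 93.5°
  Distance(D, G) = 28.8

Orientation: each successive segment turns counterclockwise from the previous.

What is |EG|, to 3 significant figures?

46.2

H is at the origin; HE runs at 8.2° with length 9.7, so E = (9.60, 1.38). ∠HEL = 77.8° gives EL at 110° from the x-axis; with |EL| = 8.2, L = (6.74, 9.07). EL ⟂ LU, so LU runs at -160°; with |LU| = 24.1, U = (-15.8, 0.669). ∠LUR = 149.7° gives UR at -129° from the x-axis; with |UR| = 16.8, R = (-26.5, -12.3). ∠URM = 57.8° gives RM at -7.10° from the x-axis; with |RM| = 16.8, M = (-9.82, -14.4). RM is perpendicular to MD, so MD runs at 82.9°; with |MD| = 19.4, D = (-7.42, 4.84). ∠MDG = 93.5° gives DG at 169° from the x-axis; with |DG| = 28.8, G = (-35.7, 10.1). Then |EG| = |G − E| = 46.2.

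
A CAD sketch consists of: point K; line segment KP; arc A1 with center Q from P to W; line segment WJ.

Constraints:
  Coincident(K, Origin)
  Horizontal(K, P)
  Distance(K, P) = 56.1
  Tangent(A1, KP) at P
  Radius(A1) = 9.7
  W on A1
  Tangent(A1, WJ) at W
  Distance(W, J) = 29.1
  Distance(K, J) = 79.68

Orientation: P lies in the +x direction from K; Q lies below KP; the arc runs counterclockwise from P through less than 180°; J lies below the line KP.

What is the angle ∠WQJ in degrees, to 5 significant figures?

71.565°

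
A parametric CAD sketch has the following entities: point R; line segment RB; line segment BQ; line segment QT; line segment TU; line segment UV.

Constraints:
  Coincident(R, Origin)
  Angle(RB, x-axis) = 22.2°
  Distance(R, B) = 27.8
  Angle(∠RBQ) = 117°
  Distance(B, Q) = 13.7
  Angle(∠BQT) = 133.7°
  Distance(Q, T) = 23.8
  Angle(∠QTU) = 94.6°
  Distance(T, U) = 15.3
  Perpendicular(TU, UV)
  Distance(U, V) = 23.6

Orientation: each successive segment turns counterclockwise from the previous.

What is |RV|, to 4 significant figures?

19.08

∠QTU = 94.6° gives TU at -143.1° from the x-axis; with |TU| = 15.3, U = (-1.120, 32.79). The perpendicularity gives UV at right angles to TU, so UV runs at -53.10°; with |UV| = 23.6, V = (13.05, 13.92). Then |RV| = |V − R| = 19.08.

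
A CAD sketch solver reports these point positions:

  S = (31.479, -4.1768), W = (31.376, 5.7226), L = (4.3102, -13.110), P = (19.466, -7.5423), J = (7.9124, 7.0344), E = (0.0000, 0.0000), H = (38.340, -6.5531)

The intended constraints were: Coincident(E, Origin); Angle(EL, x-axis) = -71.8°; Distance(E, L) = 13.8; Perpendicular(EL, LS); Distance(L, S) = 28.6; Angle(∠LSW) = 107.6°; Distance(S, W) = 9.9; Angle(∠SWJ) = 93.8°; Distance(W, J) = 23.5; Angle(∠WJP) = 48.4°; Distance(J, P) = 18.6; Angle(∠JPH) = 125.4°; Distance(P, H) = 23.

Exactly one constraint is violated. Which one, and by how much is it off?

Distance(P, H) = 23 — off by 4.10.

E = (0.00, 0.00) ✓; EL at -71.80° ✓; |EL| = 13.80 ✓; ∠(EL, LS) = 90.00° ✓; |LS| = 28.60 ✓; ∠LSW = 107.6° ✓; |SW| = 9.900 ✓; ∠SWJ = 93.80° ✓; |WJ| = 23.50 ✓; ∠WJP = 48.40° ✓; |JP| = 18.60 ✓; ∠JPH = 125.4° ✓; |PH| = 18.90 ✗.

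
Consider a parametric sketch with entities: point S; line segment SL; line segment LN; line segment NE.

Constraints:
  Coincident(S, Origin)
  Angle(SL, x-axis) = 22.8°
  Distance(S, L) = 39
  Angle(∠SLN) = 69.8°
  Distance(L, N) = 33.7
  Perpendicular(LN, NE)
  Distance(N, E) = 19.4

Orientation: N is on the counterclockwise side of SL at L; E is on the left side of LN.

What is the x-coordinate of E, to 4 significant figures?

-1.219

S is at the origin; SL runs at 22.8° with length 39.0, so L = 39.0·(cos 22.8°, sin 22.8°) = (35.95, 15.11). ∠SLN = 69.8°, so LN runs at 22.8° + (180° − 69.8°) = 133.0° from the x-axis; with |LN| = 33.7, N = L + 33.7·(cos 133.0°, sin 133.0°) = (12.97, 39.76). The perpendicularity gives NE at right angles to LN; with |NE| = 19.4 on the left of LN, E = N + 19.4·(-0.7314, -0.6820) = (-1.219, 26.53). So E.x = -1.219.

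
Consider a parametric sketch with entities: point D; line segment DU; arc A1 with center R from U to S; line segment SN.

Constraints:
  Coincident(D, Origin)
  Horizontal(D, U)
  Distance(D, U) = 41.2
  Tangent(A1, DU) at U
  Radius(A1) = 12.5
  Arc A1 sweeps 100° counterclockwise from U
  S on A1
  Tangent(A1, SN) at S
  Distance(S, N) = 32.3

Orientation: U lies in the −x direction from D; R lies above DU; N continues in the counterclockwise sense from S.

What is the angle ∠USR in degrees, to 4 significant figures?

40.00°

D is at the origin; D and U share the same y with |DU| = 41.2 and U on the −x side, so U = (-41.20, 0.000). A1 meets DU tangentially, so RU is at right angles to DU, so R = U + (0, 12.5) = (-41.20, 12.50). On A1, U sits at bearing -90° from R; a 100° counterclockwise sweep puts S at bearing 10°, so S = R + 12.5·(cos 10°, sin 10°) = (-28.89, 14.67). Then cos ∠USR = SU·SR / (|SU||SR|), giving 40.00°.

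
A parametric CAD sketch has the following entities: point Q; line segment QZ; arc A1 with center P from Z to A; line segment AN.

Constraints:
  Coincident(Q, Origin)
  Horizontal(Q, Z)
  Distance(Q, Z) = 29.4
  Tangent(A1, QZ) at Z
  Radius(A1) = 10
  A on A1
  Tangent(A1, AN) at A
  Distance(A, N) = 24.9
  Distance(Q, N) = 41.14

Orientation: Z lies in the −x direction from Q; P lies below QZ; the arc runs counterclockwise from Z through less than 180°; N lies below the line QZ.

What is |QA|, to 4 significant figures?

40.52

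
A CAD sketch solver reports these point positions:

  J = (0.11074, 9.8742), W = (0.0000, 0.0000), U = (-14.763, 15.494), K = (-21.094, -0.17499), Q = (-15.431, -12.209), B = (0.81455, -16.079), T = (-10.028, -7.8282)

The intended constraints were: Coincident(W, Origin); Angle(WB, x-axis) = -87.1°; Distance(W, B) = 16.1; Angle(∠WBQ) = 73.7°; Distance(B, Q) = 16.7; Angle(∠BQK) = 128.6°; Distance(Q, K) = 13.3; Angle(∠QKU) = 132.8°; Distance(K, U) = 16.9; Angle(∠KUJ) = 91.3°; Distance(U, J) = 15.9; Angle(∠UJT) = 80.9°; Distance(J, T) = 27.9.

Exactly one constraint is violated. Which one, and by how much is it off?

Distance(J, T) = 27.9 — off by 7.50.

W = (0.00, 0.00) ✓; WB at -87.10° ✓; |WB| = 16.10 ✓; ∠WBQ = 73.70° ✓; |BQ| = 16.70 ✓; ∠BQK = 128.6° ✓; |QK| = 13.30 ✓; ∠QKU = 132.8° ✓; |KU| = 16.90 ✓; ∠KUJ = 91.30° ✓; |UJ| = 15.90 ✓; ∠UJT = 80.90° ✓; |JT| = 20.40 ✗.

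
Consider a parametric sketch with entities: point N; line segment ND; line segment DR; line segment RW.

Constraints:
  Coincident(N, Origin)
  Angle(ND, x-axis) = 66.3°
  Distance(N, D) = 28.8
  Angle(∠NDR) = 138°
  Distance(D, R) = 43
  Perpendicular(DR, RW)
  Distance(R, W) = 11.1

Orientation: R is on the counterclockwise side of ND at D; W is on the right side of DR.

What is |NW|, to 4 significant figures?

71.20

N is at the origin; ND runs at 66.3° with length 28.8, so D = 28.8·(cos 66.3°, sin 66.3°) = (11.58, 26.37). ∠NDR = 138.0°, so DR runs at 66.3° + (180° − 138.0°) = 108.3° from the x-axis; with |DR| = 43.0, R = D + 43.0·(cos 108.3°, sin 108.3°) = (-1.926, 67.20). DR is perpendicular to RW; with |RW| = 11.1 on the right of DR, W = R + 11.1·(0.9494, 0.3140) = (8.613, 70.68). Then |NW| = |W − N| = 71.20.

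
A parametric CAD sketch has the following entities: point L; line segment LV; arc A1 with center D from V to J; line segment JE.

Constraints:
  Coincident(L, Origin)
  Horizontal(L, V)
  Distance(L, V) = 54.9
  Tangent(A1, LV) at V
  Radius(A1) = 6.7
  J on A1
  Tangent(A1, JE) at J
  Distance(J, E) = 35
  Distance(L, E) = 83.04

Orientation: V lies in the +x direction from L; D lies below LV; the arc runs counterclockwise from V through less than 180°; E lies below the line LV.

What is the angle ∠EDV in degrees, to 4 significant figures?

146.3°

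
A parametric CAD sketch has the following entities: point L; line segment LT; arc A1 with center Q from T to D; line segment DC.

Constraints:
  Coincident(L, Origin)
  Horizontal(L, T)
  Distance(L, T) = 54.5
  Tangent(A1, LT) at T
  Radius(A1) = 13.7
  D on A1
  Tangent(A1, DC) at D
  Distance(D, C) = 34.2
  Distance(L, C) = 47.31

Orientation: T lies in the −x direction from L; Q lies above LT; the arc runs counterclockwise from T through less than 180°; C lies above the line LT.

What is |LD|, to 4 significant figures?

42.86

L is at the origin; L and T share the same y with |LT| = 54.5 and T on the −x side, so T = (-54.50, 0.000). Tangency of A1 to LT means the radius QT is perpendicular to LT, so Q = T + (0, 13.7) = (-54.50, 13.70). Since QD ⟂ DC (tangency), |QC| = √(13.7² + 34.2²) = 36.84 regardless of where D sits on A1. So C lies on both circle(L, 47.31) and circle(Q, 36.84); the above-LT intersection is C = (-27.35, 38.60). D is the foot of the tangent from C: D = (-42.15, 7.772).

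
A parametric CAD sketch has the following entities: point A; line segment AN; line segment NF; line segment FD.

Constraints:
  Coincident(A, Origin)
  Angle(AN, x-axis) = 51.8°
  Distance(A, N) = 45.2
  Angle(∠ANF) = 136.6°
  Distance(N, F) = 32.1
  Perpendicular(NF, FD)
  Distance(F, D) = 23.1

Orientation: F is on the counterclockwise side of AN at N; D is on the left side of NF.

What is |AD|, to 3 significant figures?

65.4

A is at the origin; AN runs at 51.8° with length 45.2, so N = 45.2·(cos 51.8°, sin 51.8°) = (28.0, 35.5). ∠ANF = 136.6°, so NF runs at 51.8° + (180° − 136.6°) = 95.2° from the x-axis; with |NF| = 32.1, F = N + 32.1·(cos 95.2°, sin 95.2°) = (25.0, 67.5). NF ⟂ FD; with |FD| = 23.1 on the left of NF, D = F + 23.1·(-0.996, -0.0906) = (2.04, 65.4). Then |AD| = |D − A| = 65.4.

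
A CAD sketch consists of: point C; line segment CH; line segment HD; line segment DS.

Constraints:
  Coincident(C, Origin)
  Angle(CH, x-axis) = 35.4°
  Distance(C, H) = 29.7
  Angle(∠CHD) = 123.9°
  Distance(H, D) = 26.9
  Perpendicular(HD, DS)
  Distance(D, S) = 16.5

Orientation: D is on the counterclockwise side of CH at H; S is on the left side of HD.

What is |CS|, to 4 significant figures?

44.22

C is at the origin; CH runs at 35.4° with length 29.7, so H = 29.7·(cos 35.4°, sin 35.4°) = (24.21, 17.20). ∠CHD = 123.9°, so HD runs at 35.4° + (180° − 123.9°) = 91.50° from the x-axis; with |HD| = 26.9, D = H + 26.9·(cos 91.50°, sin 91.50°) = (23.51, 44.10). HD ⟂ DS; with |DS| = 16.5 on the left of HD, S = D + 16.5·(-0.9997, -0.02618) = (7.011, 43.66). Then |CS| = |S − C| = 44.22.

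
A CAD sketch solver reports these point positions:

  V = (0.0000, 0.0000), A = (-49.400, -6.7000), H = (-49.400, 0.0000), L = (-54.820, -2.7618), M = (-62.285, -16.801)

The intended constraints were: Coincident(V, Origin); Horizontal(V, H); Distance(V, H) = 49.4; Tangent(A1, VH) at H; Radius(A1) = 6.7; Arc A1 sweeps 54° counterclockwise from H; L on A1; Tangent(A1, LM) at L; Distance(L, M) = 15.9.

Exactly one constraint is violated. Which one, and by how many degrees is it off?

Tangent(A1, LM) at L — off by 8.00°.

V = (0.00, 0.00) ✓; V.y = 0.00, H.y = 0.00 ✓; |VH| = 49.40 ✓; ∠(AH, HV) = 90.00° ✓; |AH| = 6.700 ✓; bearing(A→L) − bearing(A→H) = 54.00° ✓; |AL| = 6.700 ✓; ∠(AL, LM) = 82.00° ✗; |LM| = 15.90 ✓.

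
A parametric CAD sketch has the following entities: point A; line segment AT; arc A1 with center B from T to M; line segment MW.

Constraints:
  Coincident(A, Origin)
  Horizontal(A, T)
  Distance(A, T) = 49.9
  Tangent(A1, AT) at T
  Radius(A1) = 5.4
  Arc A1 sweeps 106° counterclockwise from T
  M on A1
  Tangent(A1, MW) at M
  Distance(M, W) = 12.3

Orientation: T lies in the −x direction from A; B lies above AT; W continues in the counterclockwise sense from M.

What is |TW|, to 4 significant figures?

18.80

A is at the origin; A and T share the same y with |AT| = 49.9 and T on the −x side, so T = (-49.90, 0.000). A1 meets AT tangentially, so BT is at right angles to AT, so B = T + (0, 5.4) = (-49.90, 5.400). On A1, T sits at bearing -90° from B; a 106° counterclockwise sweep puts M at bearing 16°, so M = B + 5.4·(cos 16°, sin 16°) = (-44.71, 6.888). A1 meets MW tangentially, so BM is at right angles to MW, so MW runs along (−sin 16°, cos 16°); with |MW| = 12.3, W = (-48.10, 18.71). Then |TW| = |W − T| = 18.80.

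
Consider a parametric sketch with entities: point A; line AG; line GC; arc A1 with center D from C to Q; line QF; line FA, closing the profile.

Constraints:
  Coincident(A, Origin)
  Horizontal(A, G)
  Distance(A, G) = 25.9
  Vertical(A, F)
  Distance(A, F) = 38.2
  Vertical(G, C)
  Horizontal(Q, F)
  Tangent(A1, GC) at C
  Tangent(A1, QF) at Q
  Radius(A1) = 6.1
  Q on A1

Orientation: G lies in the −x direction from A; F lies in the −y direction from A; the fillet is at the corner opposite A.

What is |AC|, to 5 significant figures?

41.246

A is at the origin; AG is horizontal with |AG| = 25.9 and G on the −x side, so G = (-25.900, 0.0000). AF is vertical with |AF| = 38.2 and F on the −y side, so F = (0.0000, -38.200). The virtual corner opposite A is at (-25.900, -38.200). Tangency of A1 to GC means the radius DC is perpendicular to GC and A1 meets QF tangentially, so DQ is at right angles to QF, with radius 6.1, so the center D sits 6.1 in from both sides at D = (-19.800, -32.100). That places the tangent points at C = (-25.900, -32.100) on GC and Q = (-19.800, -38.200) on QF. Then |AC| = |C − A| = 41.246.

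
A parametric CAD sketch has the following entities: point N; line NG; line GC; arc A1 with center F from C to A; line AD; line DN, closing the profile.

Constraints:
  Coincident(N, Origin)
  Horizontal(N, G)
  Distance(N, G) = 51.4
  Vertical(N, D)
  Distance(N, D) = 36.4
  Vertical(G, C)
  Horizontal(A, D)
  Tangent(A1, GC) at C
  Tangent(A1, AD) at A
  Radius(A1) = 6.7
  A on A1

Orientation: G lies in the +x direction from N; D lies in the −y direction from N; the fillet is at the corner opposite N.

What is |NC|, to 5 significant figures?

59.364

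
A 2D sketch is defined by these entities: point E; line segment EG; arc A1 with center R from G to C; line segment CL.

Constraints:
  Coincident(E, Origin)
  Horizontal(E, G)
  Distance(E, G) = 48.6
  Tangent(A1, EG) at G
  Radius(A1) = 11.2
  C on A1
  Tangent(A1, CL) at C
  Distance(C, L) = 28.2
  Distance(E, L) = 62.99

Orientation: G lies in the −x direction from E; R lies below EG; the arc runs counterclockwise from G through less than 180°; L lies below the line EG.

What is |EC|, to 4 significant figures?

60.91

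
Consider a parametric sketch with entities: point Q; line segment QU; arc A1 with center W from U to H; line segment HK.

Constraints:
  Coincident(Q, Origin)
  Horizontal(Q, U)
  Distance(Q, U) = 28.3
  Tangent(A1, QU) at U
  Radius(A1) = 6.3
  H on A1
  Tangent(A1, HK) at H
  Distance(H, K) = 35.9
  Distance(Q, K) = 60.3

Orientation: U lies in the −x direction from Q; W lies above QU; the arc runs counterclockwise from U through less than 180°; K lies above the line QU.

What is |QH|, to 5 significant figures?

25.789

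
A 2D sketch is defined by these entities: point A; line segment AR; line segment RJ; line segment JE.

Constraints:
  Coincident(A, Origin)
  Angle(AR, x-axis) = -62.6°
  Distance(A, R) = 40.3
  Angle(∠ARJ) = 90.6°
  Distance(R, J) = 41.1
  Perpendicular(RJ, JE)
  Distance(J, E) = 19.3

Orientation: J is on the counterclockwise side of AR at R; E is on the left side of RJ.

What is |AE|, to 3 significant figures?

46.5

A is at the origin; AR runs at -62.6° with length 40.3, so R = 40.3·(cos -62.6°, sin -62.6°) = (18.5, -35.8). ∠ARJ = 90.6°, so RJ runs at -62.6° + (180° − 90.6°) = 26.8° from the x-axis; with |RJ| = 41.1, J = R + 41.1·(cos 26.8°, sin 26.8°) = (55.2, -17.2). RJ is perpendicular to JE; with |JE| = 19.3 on the left of RJ, E = J + 19.3·(-0.451, 0.893) = (46.5, -0.0210). Then |AE| = |E − A| = 46.5.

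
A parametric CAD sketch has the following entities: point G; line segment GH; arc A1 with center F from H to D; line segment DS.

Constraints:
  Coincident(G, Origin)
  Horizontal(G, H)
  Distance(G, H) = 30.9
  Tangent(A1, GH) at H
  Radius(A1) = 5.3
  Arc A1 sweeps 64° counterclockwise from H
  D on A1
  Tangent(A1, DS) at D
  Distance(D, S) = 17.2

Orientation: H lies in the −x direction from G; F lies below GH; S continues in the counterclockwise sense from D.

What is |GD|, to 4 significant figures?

35.79

G is at the origin; G and H share the same y with |GH| = 30.9 and H on the −x side, so H = (-30.90, 0.000). The tangent condition forces FH to be normal to GH, so F = H + (0, -5.3) = (-30.90, -5.300). On A1, H sits at bearing 90° from F; a 64° counterclockwise sweep puts D at bearing 154°, so D = F + 5.3·(cos 154°, sin 154°) = (-35.66, -2.977). Then |GD| = |D − G| = 35.79.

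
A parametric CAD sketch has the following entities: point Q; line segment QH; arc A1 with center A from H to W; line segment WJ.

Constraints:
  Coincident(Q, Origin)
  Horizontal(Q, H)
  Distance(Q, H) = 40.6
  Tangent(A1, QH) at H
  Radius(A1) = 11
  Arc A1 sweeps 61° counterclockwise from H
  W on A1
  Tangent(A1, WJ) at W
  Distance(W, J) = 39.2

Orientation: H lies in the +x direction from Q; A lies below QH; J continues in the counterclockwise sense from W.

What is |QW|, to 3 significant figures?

31.5

Q is at the origin; Q and H share the same y with |QH| = 40.6 and H on the +x side, so H = (40.6, 0.00). Tangency of A1 to QH means the radius AH is perpendicular to QH, so A = H + (0, -11) = (40.6, -11.0). On A1, H sits at bearing 90° from A; a 61° counterclockwise sweep puts W at bearing 151°, so W = A + 11.0·(cos 151°, sin 151°) = (31.0, -5.67). Then |QW| = |W − Q| = 31.5.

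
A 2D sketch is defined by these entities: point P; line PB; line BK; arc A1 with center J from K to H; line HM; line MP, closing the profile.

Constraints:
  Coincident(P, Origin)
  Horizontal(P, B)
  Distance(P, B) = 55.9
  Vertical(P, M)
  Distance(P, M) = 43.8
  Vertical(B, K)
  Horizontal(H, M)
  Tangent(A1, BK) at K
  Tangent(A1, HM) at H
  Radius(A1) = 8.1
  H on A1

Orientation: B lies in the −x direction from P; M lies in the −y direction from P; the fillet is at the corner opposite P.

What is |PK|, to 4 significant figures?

66.33

P is at the origin; PB is horizontal with |PB| = 55.9 and B on the −x side, so B = (-55.90, 0.000). P and M share the same x with |PM| = 43.8 and M on the −y side, so M = (0.000, -43.80). The virtual corner opposite P is at (-55.90, -43.80). A1 meets BK tangentially, so JK is at right angles to BK and the tangent condition forces JH to be normal to HM, with radius 8.1, so the center J sits 8.1 in from both sides at J = (-47.80, -35.70). That places the tangent points at K = (-55.90, -35.70) on BK and H = (-47.80, -43.80) on HM. Then |PK| = |K − P| = 66.33.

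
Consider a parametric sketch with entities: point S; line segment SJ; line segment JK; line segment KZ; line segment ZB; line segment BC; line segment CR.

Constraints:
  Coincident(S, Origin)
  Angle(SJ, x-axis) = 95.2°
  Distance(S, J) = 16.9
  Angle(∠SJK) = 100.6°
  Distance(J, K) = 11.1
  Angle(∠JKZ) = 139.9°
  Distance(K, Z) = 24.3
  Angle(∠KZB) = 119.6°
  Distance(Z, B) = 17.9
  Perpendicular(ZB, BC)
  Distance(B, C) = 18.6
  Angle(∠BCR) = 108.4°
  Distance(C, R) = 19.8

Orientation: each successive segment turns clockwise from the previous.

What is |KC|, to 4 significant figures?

30.01

S is at the origin; SJ runs at 95.2° with length 16.9, so J = (-1.532, 16.83). ∠SJK = 100.6° gives JK at 15.80° from the x-axis; with |JK| = 11.1, K = (9.149, 19.85). ∠JKZ = 139.9° gives KZ at -24.30° from the x-axis; with |KZ| = 24.3, Z = (31.30, 9.853). ∠KZB = 119.6° gives ZB at -84.70° from the x-axis; with |ZB| = 17.9, B = (32.95, -7.971). ZB is perpendicular to BC, so BC runs at -174.7°; with |BC| = 18.6, C = (14.43, -9.689). Then |KC| = |C − K| = 30.01.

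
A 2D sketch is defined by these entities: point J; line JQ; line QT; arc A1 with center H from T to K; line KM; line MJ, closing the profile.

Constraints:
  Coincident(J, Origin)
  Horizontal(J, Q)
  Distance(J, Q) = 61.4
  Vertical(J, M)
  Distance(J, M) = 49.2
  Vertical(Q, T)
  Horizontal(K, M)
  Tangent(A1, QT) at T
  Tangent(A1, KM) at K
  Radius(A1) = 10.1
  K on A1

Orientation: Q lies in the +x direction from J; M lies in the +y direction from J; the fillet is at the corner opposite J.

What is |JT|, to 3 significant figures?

72.8

J is at the origin; JQ is horizontal with |JQ| = 61.4 and Q on the +x side, so Q = (61.4, 0.00). JM is vertical with |JM| = 49.2 and M on the +y side, so M = (0.00, 49.2). The virtual corner opposite J is at (61.4, 49.2). Tangency of A1 to QT means the radius HT is perpendicular to QT and A1 meets KM tangentially, so HK is at right angles to KM, with radius 10.1, so the center H sits 10.1 in from both sides at H = (51.3, 39.1). That places the tangent points at T = (61.4, 39.1) on QT and K = (51.3, 49.2) on KM. Then |JT| = |T − J| = 72.8.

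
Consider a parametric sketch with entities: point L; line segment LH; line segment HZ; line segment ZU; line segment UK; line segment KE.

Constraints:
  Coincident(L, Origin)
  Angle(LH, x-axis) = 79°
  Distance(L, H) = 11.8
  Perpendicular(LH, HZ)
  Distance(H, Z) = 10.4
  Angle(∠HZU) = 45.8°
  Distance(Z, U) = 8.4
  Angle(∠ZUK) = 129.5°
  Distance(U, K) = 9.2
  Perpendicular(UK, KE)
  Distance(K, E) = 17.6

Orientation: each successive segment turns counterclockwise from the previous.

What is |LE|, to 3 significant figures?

24.3

L is at the origin; LH runs at 79.0° with length 11.8, so H = (2.25, 11.6). The perpendicularity gives HZ at right angles to LH, so HZ runs at 169°; with |HZ| = 10.4, Z = (-7.96, 13.6). ∠HZU = 45.8° gives ZU at -56.8° from the x-axis; with |ZU| = 8.4, U = (-3.36, 6.54). ∠ZUK = 129.5° gives UK at -6.30° from the x-axis; with |UK| = 9.2, K = (5.79, 5.53). UK is perpendicular to KE, so KE runs at 83.7°; with |KE| = 17.6, E = (7.72, 23.0). Then |LE| = |E − L| = 24.3.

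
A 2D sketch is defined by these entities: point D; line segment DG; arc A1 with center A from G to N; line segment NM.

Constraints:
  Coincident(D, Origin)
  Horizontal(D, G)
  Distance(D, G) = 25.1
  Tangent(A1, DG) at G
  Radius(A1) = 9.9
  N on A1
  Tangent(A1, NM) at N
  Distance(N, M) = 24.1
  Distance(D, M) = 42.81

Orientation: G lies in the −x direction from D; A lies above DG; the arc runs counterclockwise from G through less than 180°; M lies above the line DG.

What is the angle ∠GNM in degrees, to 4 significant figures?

125.8°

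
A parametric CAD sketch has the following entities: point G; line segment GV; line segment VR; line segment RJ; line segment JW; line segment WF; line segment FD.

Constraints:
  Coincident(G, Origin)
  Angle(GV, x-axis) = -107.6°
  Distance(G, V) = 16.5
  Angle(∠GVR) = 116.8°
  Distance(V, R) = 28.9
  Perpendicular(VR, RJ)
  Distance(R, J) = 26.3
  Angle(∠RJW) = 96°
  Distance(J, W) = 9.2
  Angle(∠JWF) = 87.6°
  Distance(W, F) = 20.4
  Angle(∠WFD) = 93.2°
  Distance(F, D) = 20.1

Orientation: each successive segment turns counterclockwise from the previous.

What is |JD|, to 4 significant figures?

23.77

G is at the origin; GV runs at -107.6° with length 16.5, so V = (-4.989, -15.73). ∠GVR = 116.8° gives VR at -44.40° from the x-axis; with |VR| = 28.9, R = (15.66, -35.95). VR ⟂ RJ, so RJ runs at 45.60°; with |RJ| = 26.3, J = (34.06, -17.16). ∠RJW = 96.0° gives JW at 129.6° from the x-axis; with |JW| = 9.2, W = (28.20, -10.07). ∠JWF = 87.6° gives WF at -138.0° from the x-axis; with |WF| = 20.4, F = (13.04, -23.72). ∠WFD = 93.2° gives FD at -51.20° from the x-axis; with |FD| = 20.1, D = (25.63, -39.38). Then |JD| = |D − J| = 23.77.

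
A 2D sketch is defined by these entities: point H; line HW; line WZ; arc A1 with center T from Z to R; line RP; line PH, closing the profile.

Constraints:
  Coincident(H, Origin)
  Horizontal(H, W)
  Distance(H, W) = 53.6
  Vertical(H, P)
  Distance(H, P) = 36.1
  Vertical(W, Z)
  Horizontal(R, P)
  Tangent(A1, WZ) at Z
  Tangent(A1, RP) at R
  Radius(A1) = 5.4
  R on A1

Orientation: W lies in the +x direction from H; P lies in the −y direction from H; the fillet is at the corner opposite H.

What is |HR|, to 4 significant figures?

60.22

The virtual corner opposite H is at (53.60, -36.10). Since A1 is tangent to WZ there, TZ ⟂ WZ and A1 meets RP tangentially, so TR is at right angles to RP, with radius 5.4, so the center T sits 5.4 in from both sides at T = (48.20, -30.70). That places the tangent points at Z = (53.60, -30.70) on WZ and R = (48.20, -36.10) on RP. Then |HR| = |R − H| = 60.22.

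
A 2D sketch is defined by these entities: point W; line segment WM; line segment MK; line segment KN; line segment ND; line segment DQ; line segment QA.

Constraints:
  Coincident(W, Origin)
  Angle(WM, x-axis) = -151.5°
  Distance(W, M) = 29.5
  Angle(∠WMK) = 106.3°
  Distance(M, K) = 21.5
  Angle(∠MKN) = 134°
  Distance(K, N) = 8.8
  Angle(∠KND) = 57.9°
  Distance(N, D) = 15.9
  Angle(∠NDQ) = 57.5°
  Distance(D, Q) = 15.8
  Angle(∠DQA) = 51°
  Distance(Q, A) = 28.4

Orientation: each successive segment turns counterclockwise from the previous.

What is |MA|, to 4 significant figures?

37.36

W is at the origin; WM runs at -151.5° with length 29.5, so M = (-25.93, -14.08). ∠WMK = 106.3° gives MK at -77.80° from the x-axis; with |MK| = 21.5, K = (-21.38, -35.09). ∠MKN = 134.0° gives KN at -31.80° from the x-axis; with |KN| = 8.8, N = (-13.90, -39.73). ∠KND = 57.9° gives ND at 90.30° from the x-axis; with |ND| = 15.9, D = (-13.99, -23.83). ∠NDQ = 57.5° gives DQ at -147.2° from the x-axis; with |DQ| = 15.8, Q = (-27.27, -32.39). ∠DQA = 51.0° gives QA at -18.20° from the x-axis; with |QA| = 28.4, A = (-0.2876, -41.26). Then |MA| = |A − M| = 37.36.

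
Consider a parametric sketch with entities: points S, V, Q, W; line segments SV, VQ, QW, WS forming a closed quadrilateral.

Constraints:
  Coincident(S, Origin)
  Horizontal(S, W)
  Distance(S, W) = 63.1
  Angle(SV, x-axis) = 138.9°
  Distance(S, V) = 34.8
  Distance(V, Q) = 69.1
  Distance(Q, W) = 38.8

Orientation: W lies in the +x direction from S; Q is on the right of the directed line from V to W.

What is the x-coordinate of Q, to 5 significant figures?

29.047

Checks: |VQ| = 69.10 ✓; |QW| = 38.80 ✓.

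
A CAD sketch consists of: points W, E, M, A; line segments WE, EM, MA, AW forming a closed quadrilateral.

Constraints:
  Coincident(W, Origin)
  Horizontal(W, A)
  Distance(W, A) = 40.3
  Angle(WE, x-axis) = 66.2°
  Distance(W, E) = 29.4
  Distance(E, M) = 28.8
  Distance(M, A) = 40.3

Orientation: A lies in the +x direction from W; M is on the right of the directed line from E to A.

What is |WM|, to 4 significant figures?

0.6547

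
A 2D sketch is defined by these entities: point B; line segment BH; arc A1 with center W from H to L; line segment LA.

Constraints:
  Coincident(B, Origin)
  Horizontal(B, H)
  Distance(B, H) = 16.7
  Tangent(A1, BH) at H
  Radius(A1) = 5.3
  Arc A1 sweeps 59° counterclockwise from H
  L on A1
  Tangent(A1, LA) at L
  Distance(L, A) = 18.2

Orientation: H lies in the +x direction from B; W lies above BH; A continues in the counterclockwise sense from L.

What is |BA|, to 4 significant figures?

35.60

On A1, H sits at bearing -90° from W; a 59° counterclockwise sweep puts L at bearing -31°, so L = W + 5.3·(cos -31°, sin -31°) = (21.24, 2.570). Tangency of A1 to LA means the radius WL is perpendicular to LA, so LA runs along (−sin -31°, cos -31°); with |LA| = 18.2, A = (30.62, 18.17). Then |BA| = |A − B| = 35.60.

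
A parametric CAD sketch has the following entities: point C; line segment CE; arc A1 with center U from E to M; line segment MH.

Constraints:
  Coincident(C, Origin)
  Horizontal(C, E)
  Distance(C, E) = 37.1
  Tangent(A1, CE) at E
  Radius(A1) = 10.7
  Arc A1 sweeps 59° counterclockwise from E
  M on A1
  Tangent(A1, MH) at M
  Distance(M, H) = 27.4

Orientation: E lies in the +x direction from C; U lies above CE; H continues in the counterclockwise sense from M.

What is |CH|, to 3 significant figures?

66.8

C is at the origin; CE is horizontal with |CE| = 37.1 and E on the +x side, so E = (37.1, 0.00). The tangent condition forces UE to be normal to CE, so U = E + (0, 10.7) = (37.1, 10.7). On A1, E sits at bearing -90° from U; a 59° counterclockwise sweep puts M at bearing -31°, so M = U + 10.7·(cos -31°, sin -31°) = (46.3, 5.19). Tangency of A1 to MH means the radius UM is perpendicular to MH, so MH runs along (−sin -31°, cos -31°); with |MH| = 27.4, H = (60.4, 28.7). Then |CH| = |H − C| = 66.8.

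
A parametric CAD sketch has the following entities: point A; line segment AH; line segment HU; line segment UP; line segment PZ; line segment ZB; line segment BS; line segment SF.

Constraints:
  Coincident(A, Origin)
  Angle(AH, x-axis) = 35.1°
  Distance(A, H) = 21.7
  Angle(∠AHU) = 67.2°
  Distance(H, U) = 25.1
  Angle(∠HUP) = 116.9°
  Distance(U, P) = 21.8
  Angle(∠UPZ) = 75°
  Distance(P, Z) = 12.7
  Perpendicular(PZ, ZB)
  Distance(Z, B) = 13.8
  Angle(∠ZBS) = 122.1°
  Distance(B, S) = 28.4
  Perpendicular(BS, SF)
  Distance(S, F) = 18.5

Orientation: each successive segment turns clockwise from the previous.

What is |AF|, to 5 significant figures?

48.011

∠ZBS = 122.1° gives BS at -33.700° from the x-axis; with |BS| = 28.4, S = (37.216, -24.341). BS is perpendicular to SF, so SF runs at -123.70°; with |SF| = 18.5, F = (26.951, -39.732). Then |AF| = |F − A| = 48.011.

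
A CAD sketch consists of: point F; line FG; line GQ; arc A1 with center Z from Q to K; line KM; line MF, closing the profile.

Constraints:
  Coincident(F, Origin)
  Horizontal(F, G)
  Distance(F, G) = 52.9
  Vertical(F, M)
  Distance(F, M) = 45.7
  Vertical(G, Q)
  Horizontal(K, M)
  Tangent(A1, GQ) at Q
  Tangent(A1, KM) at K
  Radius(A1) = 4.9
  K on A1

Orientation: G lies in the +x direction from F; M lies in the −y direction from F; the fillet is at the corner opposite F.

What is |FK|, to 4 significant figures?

66.28

The virtual corner opposite F is at (52.90, -45.70). Since A1 is tangent to GQ there, ZQ ⟂ GQ and the tangent condition forces ZK to be normal to KM, with radius 4.9, so the center Z sits 4.9 in from both sides at Z = (48.00, -40.80). That places the tangent points at Q = (52.90, -40.80) on GQ and K = (48.00, -45.70) on KM. Then |FK| = |K − F| = 66.28.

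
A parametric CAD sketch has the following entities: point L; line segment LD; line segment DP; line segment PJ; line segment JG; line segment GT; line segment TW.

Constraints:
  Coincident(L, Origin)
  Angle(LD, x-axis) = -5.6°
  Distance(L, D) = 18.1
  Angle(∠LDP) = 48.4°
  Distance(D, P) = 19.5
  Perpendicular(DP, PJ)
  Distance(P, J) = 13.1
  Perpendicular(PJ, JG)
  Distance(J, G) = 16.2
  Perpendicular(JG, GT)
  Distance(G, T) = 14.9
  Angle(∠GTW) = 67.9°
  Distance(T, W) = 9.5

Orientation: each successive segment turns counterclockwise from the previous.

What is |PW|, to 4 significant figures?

7.608

L is at the origin; LD runs at -5.6° with length 18.1, so D = (18.01, -1.766). ∠LDP = 48.4° gives DP at 126.0° from the x-axis; with |DP| = 19.5, P = (6.552, 14.01). The perpendicularity gives PJ at right angles to DP, so PJ runs at -144.0°; with |PJ| = 13.1, J = (-4.046, 6.310). The perpendicularity gives JG at right angles to PJ, so JG runs at -54.00°; with |JG| = 16.2, G = (5.476, -6.796). JG is perpendicular to GT, so GT runs at 36.00°; with |GT| = 14.9, T = (17.53, 1.962). ∠GTW = 67.9° gives TW at 148.1° from the x-axis; with |TW| = 9.5, W = (9.465, 6.982). Then |PW| = |W − P| = 7.608.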